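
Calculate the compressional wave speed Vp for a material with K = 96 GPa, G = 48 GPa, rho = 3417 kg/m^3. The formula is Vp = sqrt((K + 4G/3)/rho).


First compute the effective modulus:
K + 4G/3 = 96e9 + 4*48e9/3 = 160000000000.0 Pa
Then divide by density:
160000000000.0 / 3417 = 46824700.0293 Pa/(kg/m^3)
Take the square root:
Vp = sqrt(46824700.0293) = 6842.86 m/s

6842.86


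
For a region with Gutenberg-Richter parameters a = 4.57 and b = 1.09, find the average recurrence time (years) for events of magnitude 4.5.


log10(N) = 4.57 - 1.09*4.5 = -0.335
N = 10^-0.335 = 0.462381
T = 1/N = 1/0.462381 = 2.1627 years

2.1627


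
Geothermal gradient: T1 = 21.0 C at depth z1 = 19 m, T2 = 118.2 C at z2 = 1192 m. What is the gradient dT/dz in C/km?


dT = 118.2 - 21.0 = 97.2 C
dz = 1192 - 19 = 1173 m
gradient = dT/dz * 1000 = 97.2/1173 * 1000 = 82.8645 C/km

82.8645


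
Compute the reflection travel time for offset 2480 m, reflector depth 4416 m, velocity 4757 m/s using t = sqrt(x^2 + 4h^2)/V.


x^2 + 4h^2 = 2480^2 + 4*4416^2 = 6150400 + 78004224 = 84154624
sqrt(84154624) = 9173.5829
t = 9173.5829 / 4757 = 1.9284 s

1.9284


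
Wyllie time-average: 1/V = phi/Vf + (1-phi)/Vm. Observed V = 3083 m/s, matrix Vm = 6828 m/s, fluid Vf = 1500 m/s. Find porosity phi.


1/V - 1/Vm = 1/3083 - 1/6828 = 0.0001779
1/Vf - 1/Vm = 1/1500 - 1/6828 = 0.00052021
phi = 0.0001779 / 0.00052021 = 0.342

0.342


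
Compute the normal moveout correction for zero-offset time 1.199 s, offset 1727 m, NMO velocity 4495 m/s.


x/Vnmo = 1727/4495 = 0.384205
(x/Vnmo)^2 = 0.147613
t0^2 = 1.437601
sqrt(1.437601 + 0.147613) = 1.259053
dt = 1.259053 - 1.199 = 0.060053

0.060053


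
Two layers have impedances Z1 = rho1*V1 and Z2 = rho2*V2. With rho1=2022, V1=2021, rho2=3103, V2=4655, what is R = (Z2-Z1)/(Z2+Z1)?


Z1 = 2022 * 2021 = 4086462
Z2 = 3103 * 4655 = 14444465
R = (14444465 - 4086462) / (14444465 + 4086462) = 10358003 / 18530927 = 0.559

0.559


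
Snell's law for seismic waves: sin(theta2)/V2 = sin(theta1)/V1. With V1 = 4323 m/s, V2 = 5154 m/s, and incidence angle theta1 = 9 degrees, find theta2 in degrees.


sin(theta1) = sin(9 deg) = 0.156434
sin(theta2) = V2/V1 * sin(theta1) = 5154/4323 * 0.156434 = 0.186505
theta2 = arcsin(0.186505) = 10.7489 degrees

10.7489


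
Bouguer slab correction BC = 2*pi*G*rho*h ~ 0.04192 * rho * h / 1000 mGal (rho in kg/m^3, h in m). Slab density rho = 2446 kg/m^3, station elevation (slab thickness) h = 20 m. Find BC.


BC = 0.04192 * rho * h / 1000
= 0.04192 * 2446 * 20 / 1000
= 2.0507 mGal

2.0507


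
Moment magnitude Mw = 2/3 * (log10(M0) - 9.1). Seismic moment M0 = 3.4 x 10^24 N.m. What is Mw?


log10(M0) = log10(3.4 x 10^24) = 24.5315
Mw = 2/3 * (24.5315 - 9.1)
= 2/3 * 15.4315
= 10.29

10.29


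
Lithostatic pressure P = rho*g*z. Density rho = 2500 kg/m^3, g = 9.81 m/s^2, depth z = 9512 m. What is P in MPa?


P = rho * g * z / 1e6
= 2500 * 9.81 * 9512 / 1e6
= 233281800.0 / 1e6
= 233.2818 MPa

233.2818


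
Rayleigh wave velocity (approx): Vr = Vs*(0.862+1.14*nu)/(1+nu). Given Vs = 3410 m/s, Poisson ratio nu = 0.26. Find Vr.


Numerator factor = 0.862 + 1.14*0.26 = 1.1584
Denominator = 1 + 0.26 = 1.26
Vr = 3410 * 1.1584 / 1.26 = 3135.03 m/s

3135.03


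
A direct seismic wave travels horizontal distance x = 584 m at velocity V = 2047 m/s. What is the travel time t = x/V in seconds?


t = x / V
= 584 / 2047
= 0.2853 s

0.2853


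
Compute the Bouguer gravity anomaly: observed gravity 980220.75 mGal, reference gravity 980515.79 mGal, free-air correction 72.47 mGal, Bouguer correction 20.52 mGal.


BA = g_obs - g_ref + FAC - BC
= 980220.75 - 980515.79 + 72.47 - 20.52
= -243.09 mGal

-243.09


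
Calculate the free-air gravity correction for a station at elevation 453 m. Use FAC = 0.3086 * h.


FAC = 0.3086 * h
= 0.3086 * 453
= 139.7958 mGal

139.7958


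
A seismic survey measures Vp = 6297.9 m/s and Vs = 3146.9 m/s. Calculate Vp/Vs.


Vp/Vs = 6297.9 / 3146.9
= 2.0013

2.0013


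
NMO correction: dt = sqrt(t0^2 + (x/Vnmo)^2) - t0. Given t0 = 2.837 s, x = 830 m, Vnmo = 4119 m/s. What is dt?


x/Vnmo = 830/4119 = 0.201505
(x/Vnmo)^2 = 0.040604
t0^2 = 8.048569
sqrt(8.048569 + 0.040604) = 2.844147
dt = 2.844147 - 2.837 = 0.007147

0.007147


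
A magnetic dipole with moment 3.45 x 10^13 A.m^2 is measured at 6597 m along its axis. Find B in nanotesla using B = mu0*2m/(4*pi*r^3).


m = 3.45 x 10^13 = 34500000000000 A.m^2
2m = 69000000000000 A.m^2
r^3 = 6597^3 = 287104138173
B = (4pi*10^-7) * 69000000000000 / (4*pi * 287104138173) * 1e9
= 86707957.239078 / 3607857005198.1 * 1e9
= 24033.0914 nT

24033.0914


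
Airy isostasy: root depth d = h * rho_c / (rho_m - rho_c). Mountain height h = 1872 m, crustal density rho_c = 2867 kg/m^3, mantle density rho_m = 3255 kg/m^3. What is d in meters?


rho_m - rho_c = 3255 - 2867 = 388
d = 1872 * 2867 / 388
= 5367024 / 388
= 13832.54 m

13832.54


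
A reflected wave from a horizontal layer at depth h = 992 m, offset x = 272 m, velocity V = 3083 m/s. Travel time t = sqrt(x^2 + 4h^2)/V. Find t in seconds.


x^2 + 4h^2 = 272^2 + 4*992^2 = 73984 + 3936256 = 4010240
sqrt(4010240) = 2002.5584
t = 2002.5584 / 3083 = 0.6495 s

0.6495


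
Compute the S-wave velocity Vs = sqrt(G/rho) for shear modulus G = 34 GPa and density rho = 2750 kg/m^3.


Convert G to Pa: G = 34e9 Pa
Compute G/rho = 34e9 / 2750 = 12363636.3636
Vs = sqrt(12363636.3636) = 3516.2 m/s

3516.2


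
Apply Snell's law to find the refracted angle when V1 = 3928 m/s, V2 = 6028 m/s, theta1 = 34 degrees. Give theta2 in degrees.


sin(theta1) = sin(34 deg) = 0.559193
sin(theta2) = V2/V1 * sin(theta1) = 6028/3928 * 0.559193 = 0.85815
theta2 = arcsin(0.85815) = 59.1095 degrees

59.1095


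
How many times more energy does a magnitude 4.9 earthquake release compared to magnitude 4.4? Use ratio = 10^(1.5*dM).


M2 - M1 = 4.9 - 4.4 = 0.5
1.5 * 0.5 = 0.75
ratio = 10^0.75 = 5.62

5.62


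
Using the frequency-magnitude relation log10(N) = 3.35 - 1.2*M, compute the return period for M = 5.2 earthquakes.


log10(N) = 3.35 - 1.2*5.2 = -2.89
N = 10^-2.89 = 0.001288
T = 1/N = 1/0.001288 = 776.2471 years

776.2471


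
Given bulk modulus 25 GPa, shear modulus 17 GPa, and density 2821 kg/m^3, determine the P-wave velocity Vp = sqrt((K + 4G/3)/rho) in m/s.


First compute the effective modulus:
K + 4G/3 = 25e9 + 4*17e9/3 = 47666666666.67 Pa
Then divide by density:
47666666666.67 / 2821 = 16897081.4132 Pa/(kg/m^3)
Take the square root:
Vp = sqrt(16897081.4132) = 4110.61 m/s

4110.61


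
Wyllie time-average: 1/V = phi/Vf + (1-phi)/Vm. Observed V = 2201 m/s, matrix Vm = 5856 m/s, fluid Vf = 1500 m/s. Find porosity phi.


1/V - 1/Vm = 1/2201 - 1/5856 = 0.00028357
1/Vf - 1/Vm = 1/1500 - 1/5856 = 0.0004959
phi = 0.00028357 / 0.0004959 = 0.5718

0.5718


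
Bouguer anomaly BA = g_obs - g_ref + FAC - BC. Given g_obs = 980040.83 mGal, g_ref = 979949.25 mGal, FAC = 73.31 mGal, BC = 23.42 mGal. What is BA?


BA = g_obs - g_ref + FAC - BC
= 980040.83 - 979949.25 + 73.31 - 23.42
= 141.47 mGal

141.47


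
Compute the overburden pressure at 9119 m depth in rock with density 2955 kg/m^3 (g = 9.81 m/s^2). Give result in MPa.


P = rho * g * z / 1e6
= 2955 * 9.81 * 9119 / 1e6
= 264346587.45 / 1e6
= 264.3466 MPa

264.3466


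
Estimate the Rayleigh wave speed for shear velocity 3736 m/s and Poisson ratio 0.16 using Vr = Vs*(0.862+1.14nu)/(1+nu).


Numerator factor = 0.862 + 1.14*0.16 = 1.0444
Denominator = 1 + 0.16 = 1.16
Vr = 3736 * 1.0444 / 1.16 = 3363.69 m/s

3363.69


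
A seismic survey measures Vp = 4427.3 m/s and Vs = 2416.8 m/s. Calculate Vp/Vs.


Vp/Vs = 4427.3 / 2416.8
= 1.8319

1.8319


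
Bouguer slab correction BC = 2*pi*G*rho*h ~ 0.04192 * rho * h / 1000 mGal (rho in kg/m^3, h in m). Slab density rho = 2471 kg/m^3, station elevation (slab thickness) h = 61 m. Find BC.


BC = 0.04192 * rho * h / 1000
= 0.04192 * 2471 * 61 / 1000
= 6.3186 mGal

6.3186


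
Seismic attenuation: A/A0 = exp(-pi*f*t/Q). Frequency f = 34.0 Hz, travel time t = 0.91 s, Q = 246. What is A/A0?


pi*f*t/Q = pi*34.0*0.91/246 = 0.395126
A/A0 = exp(-0.395126) = 0.673595

0.673595


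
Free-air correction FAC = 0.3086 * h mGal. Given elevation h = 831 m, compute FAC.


FAC = 0.3086 * h
= 0.3086 * 831
= 256.4466 mGal

256.4466


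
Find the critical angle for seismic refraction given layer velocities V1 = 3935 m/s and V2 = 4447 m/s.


V1/V2 = 3935/4447 = 0.884866
theta_c = arcsin(0.884866) = 62.2351 degrees

62.2351


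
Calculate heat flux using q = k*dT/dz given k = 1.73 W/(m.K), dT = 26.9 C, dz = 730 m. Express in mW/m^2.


q = k * dT / dz * 1000
= 1.73 * 26.9 / 730 * 1000
= 0.063749 * 1000
= 63.7493 mW/m^2

63.7493


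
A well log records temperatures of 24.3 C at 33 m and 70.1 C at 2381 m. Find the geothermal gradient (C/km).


dT = 70.1 - 24.3 = 45.8 C
dz = 2381 - 33 = 2348 m
gradient = dT/dz * 1000 = 45.8/2348 * 1000 = 19.506 C/km

19.506


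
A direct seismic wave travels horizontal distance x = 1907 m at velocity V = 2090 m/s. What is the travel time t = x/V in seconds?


t = x / V
= 1907 / 2090
= 0.9124 s

0.9124


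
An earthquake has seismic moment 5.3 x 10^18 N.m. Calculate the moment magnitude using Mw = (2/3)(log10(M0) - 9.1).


log10(M0) = log10(5.3 x 10^18) = 18.7243
Mw = 2/3 * (18.7243 - 9.1)
= 2/3 * 9.6243
= 6.42

6.42


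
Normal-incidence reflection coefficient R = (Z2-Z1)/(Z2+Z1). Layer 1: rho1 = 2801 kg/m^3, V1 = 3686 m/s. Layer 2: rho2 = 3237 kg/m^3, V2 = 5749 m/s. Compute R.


Z1 = 2801 * 3686 = 10324486
Z2 = 3237 * 5749 = 18609513
R = (18609513 - 10324486) / (18609513 + 10324486) = 8285027 / 28933999 = 0.2863

0.2863


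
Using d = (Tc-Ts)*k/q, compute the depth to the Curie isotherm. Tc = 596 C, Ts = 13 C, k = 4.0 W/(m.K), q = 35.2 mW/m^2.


T_Curie - T_surf = 596 - 13 = 583 C
Convert q to W/m^2: 35.2 mW/m^2 = 0.0352 W/m^2
d = 583 * 4.0 / 0.0352 = 66250.0 m

66250.0


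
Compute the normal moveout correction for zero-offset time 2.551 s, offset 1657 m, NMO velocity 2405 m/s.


x/Vnmo = 1657/2405 = 0.688981
(x/Vnmo)^2 = 0.474695
t0^2 = 6.507601
sqrt(6.507601 + 0.474695) = 2.642403
dt = 2.642403 - 2.551 = 0.091403

0.091403


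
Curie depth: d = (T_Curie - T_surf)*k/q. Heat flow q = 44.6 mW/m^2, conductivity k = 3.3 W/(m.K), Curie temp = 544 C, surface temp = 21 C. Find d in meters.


T_Curie - T_surf = 544 - 21 = 523 C
Convert q to W/m^2: 44.6 mW/m^2 = 0.0446 W/m^2
d = 523 * 3.3 / 0.0446 = 38697.31 m

38697.31


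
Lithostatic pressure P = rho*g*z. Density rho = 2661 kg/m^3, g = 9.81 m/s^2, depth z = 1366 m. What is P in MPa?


P = rho * g * z / 1e6
= 2661 * 9.81 * 1366 / 1e6
= 35658624.06 / 1e6
= 35.6586 MPa

35.6586


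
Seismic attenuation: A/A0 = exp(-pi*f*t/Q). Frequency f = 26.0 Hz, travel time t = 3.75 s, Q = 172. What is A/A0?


pi*f*t/Q = pi*26.0*3.75/172 = 1.780845
A/A0 = exp(-1.780845) = 0.168496

0.168496


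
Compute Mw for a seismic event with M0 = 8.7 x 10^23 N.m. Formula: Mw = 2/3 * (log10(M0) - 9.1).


log10(M0) = log10(8.7 x 10^23) = 23.9395
Mw = 2/3 * (23.9395 - 9.1)
= 2/3 * 14.8395
= 9.89

9.89


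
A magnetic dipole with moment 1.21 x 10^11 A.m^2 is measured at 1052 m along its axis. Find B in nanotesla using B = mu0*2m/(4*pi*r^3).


m = 1.21 x 10^11 = 121000000000 A.m^2
2m = 242000000000 A.m^2
r^3 = 1052^3 = 1164252608
B = (4pi*10^-7) * 242000000000 / (4*pi * 1164252608) * 1e9
= 304106.168867 / 14630429760.86 * 1e9
= 20785.8671 nT

20785.8671


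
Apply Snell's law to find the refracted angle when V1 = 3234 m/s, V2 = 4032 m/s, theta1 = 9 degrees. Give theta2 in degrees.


sin(theta1) = sin(9 deg) = 0.156434
sin(theta2) = V2/V1 * sin(theta1) = 4032/3234 * 0.156434 = 0.195035
theta2 = arcsin(0.195035) = 11.2468 degrees

11.2468


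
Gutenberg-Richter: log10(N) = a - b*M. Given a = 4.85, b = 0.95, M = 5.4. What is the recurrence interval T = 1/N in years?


log10(N) = 4.85 - 0.95*5.4 = -0.28
N = 10^-0.28 = 0.524807
T = 1/N = 1/0.524807 = 1.9055 years

1.9055


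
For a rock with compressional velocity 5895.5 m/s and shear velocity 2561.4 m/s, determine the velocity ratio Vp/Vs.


Vp/Vs = 5895.5 / 2561.4
= 2.3017

2.3017


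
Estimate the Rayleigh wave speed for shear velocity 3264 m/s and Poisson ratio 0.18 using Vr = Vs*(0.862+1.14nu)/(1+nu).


Numerator factor = 0.862 + 1.14*0.18 = 1.0672
Denominator = 1 + 0.18 = 1.18
Vr = 3264 * 1.0672 / 1.18 = 2951.98 m/s

2951.98


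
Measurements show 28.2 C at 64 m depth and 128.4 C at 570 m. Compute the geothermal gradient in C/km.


dT = 128.4 - 28.2 = 100.2 C
dz = 570 - 64 = 506 m
gradient = dT/dz * 1000 = 100.2/506 * 1000 = 198.0237 C/km

198.0237


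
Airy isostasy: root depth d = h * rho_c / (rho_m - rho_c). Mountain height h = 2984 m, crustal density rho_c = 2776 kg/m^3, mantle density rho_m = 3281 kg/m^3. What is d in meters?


rho_m - rho_c = 3281 - 2776 = 505
d = 2984 * 2776 / 505
= 8283584 / 505
= 16403.14 m

16403.14


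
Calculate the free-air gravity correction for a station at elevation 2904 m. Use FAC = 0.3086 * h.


FAC = 0.3086 * h
= 0.3086 * 2904
= 896.1744 mGal

896.1744


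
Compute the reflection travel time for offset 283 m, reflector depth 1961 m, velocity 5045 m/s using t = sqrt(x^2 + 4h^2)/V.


x^2 + 4h^2 = 283^2 + 4*1961^2 = 80089 + 15382084 = 15462173
sqrt(15462173) = 3932.197
t = 3932.197 / 5045 = 0.7794 s

0.7794


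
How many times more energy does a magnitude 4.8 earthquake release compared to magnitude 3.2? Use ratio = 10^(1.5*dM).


M2 - M1 = 4.8 - 3.2 = 1.6
1.5 * 1.6 = 2.4
ratio = 10^2.4 = 251.19

251.19


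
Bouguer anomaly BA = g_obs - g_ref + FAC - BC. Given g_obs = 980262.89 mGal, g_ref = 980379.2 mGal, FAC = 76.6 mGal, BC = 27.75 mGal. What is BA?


BA = g_obs - g_ref + FAC - BC
= 980262.89 - 980379.2 + 76.6 - 27.75
= -67.46 mGal

-67.46


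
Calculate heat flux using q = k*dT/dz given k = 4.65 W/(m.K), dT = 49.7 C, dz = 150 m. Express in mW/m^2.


q = k * dT / dz * 1000
= 4.65 * 49.7 / 150 * 1000
= 1.5407 * 1000
= 1540.7 mW/m^2

1540.7


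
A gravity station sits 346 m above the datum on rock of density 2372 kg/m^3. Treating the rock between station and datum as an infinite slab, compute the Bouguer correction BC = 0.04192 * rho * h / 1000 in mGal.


BC = 0.04192 * rho * h / 1000
= 0.04192 * 2372 * 346 / 1000
= 34.4042 mGal

34.4042


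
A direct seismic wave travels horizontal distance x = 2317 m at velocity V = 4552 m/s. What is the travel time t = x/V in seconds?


t = x / V
= 2317 / 4552
= 0.509 s

0.509


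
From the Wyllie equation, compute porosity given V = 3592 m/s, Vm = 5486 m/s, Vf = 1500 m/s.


1/V - 1/Vm = 1/3592 - 1/5486 = 9.611e-05
1/Vf - 1/Vm = 1/1500 - 1/5486 = 0.00048438
phi = 9.611e-05 / 0.00048438 = 0.1984

0.1984


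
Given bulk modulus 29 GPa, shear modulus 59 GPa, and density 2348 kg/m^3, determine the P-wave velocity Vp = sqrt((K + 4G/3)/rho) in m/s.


First compute the effective modulus:
K + 4G/3 = 29e9 + 4*59e9/3 = 107666666666.67 Pa
Then divide by density:
107666666666.67 / 2348 = 45854628.0522 Pa/(kg/m^3)
Take the square root:
Vp = sqrt(45854628.0522) = 6771.6 m/s

6771.6


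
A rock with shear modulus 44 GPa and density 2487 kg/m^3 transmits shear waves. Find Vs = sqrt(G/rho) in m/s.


Convert G to Pa: G = 44e9 Pa
Compute G/rho = 44e9 / 2487 = 17691998.3916
Vs = sqrt(17691998.3916) = 4206.19 m/s

4206.19


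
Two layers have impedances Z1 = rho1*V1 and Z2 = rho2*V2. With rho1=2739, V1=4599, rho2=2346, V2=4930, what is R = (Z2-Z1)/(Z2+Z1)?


Z1 = 2739 * 4599 = 12596661
Z2 = 2346 * 4930 = 11565780
R = (11565780 - 12596661) / (11565780 + 12596661) = -1030881 / 24162441 = -0.0427

-0.0427


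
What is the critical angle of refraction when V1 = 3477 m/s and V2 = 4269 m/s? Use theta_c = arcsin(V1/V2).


V1/V2 = 3477/4269 = 0.814476
theta_c = arcsin(0.814476) = 54.5356 degrees

54.5356


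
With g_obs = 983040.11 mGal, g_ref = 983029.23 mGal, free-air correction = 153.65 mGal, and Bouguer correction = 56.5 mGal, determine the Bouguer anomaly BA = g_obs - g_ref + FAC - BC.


BA = g_obs - g_ref + FAC - BC
= 983040.11 - 983029.23 + 153.65 - 56.5
= 108.03 mGal

108.03


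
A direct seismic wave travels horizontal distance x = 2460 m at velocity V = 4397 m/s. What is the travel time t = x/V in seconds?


t = x / V
= 2460 / 4397
= 0.5595 s

0.5595


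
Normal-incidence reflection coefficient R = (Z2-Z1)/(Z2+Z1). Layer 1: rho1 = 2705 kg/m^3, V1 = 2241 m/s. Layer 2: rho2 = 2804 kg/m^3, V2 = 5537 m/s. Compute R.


Z1 = 2705 * 2241 = 6061905
Z2 = 2804 * 5537 = 15525748
R = (15525748 - 6061905) / (15525748 + 6061905) = 9463843 / 21587653 = 0.4384

0.4384


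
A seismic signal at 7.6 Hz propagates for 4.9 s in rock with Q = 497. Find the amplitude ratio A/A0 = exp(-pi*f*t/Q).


pi*f*t/Q = pi*7.6*4.9/497 = 0.235398
A/A0 = exp(-0.235398) = 0.790256

0.790256


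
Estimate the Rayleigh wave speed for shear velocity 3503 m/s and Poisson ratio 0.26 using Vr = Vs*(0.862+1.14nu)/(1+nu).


Numerator factor = 0.862 + 1.14*0.26 = 1.1584
Denominator = 1 + 0.26 = 1.26
Vr = 3503 * 1.1584 / 1.26 = 3220.54 m/s

3220.54


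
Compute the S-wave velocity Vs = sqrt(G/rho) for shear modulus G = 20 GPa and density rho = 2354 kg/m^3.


Convert G to Pa: G = 20e9 Pa
Compute G/rho = 20e9 / 2354 = 8496176.7205
Vs = sqrt(8496176.7205) = 2914.82 m/s

2914.82


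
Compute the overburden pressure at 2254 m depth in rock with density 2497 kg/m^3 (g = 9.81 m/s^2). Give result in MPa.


P = rho * g * z / 1e6
= 2497 * 9.81 * 2254 / 1e6
= 55213014.78 / 1e6
= 55.213 MPa

55.213


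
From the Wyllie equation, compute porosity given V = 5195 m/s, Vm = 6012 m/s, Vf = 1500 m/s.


1/V - 1/Vm = 1/5195 - 1/6012 = 2.616e-05
1/Vf - 1/Vm = 1/1500 - 1/6012 = 0.00050033
phi = 2.616e-05 / 0.00050033 = 0.0523

0.0523


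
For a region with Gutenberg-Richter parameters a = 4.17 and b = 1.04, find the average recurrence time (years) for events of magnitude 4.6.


log10(N) = 4.17 - 1.04*4.6 = -0.614
N = 10^-0.614 = 0.24322
T = 1/N = 1/0.24322 = 4.1115 years

4.1115


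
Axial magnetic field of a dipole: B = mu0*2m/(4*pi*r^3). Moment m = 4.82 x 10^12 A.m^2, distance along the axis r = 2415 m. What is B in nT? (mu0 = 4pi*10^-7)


m = 4.82 x 10^12 = 4820000000000 A.m^2
2m = 9640000000000 A.m^2
r^3 = 2415^3 = 14084823375
B = (4pi*10^-7) * 9640000000000 / (4*pi * 14084823375) * 1e9
= 12113981.272242 / 176995110568.04 * 1e9
= 68442.4628 nT

68442.4628


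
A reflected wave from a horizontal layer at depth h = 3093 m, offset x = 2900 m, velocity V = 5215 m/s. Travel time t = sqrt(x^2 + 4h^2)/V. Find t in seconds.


x^2 + 4h^2 = 2900^2 + 4*3093^2 = 8410000 + 38266596 = 46676596
sqrt(46676596) = 6832.0272
t = 6832.0272 / 5215 = 1.3101 s

1.3101


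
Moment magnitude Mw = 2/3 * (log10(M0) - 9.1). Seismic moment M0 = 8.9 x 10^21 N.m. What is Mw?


log10(M0) = log10(8.9 x 10^21) = 21.9494
Mw = 2/3 * (21.9494 - 9.1)
= 2/3 * 12.8494
= 8.57

8.57


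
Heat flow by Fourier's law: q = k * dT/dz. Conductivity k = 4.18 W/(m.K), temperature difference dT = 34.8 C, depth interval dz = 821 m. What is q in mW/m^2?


q = k * dT / dz * 1000
= 4.18 * 34.8 / 821 * 1000
= 0.177179 * 1000
= 177.179 mW/m^2

177.179


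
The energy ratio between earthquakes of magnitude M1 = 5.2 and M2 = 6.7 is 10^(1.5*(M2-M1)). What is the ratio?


M2 - M1 = 6.7 - 5.2 = 1.5
1.5 * 1.5 = 2.25
ratio = 10^2.25 = 177.83

177.83


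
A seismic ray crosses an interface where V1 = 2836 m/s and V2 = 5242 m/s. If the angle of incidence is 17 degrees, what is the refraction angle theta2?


sin(theta1) = sin(17 deg) = 0.292372
sin(theta2) = V2/V1 * sin(theta1) = 5242/2836 * 0.292372 = 0.540413
theta2 = arcsin(0.540413) = 32.7118 degrees

32.7118


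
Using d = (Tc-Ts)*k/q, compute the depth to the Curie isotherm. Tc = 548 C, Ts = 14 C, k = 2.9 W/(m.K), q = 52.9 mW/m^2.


T_Curie - T_surf = 548 - 14 = 534 C
Convert q to W/m^2: 52.9 mW/m^2 = 0.0529 W/m^2
d = 534 * 2.9 / 0.0529 = 29274.1 m

29274.1


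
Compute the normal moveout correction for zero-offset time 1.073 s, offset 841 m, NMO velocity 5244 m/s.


x/Vnmo = 841/5244 = 0.160374
(x/Vnmo)^2 = 0.02572
t0^2 = 1.151329
sqrt(1.151329 + 0.02572) = 1.084919
dt = 1.084919 - 1.073 = 0.011919

0.011919


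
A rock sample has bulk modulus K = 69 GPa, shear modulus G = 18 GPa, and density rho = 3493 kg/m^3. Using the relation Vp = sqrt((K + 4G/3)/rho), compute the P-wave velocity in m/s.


First compute the effective modulus:
K + 4G/3 = 69e9 + 4*18e9/3 = 93000000000.0 Pa
Then divide by density:
93000000000.0 / 3493 = 26624677.9273 Pa/(kg/m^3)
Take the square root:
Vp = sqrt(26624677.9273) = 5159.91 m/s

5159.91


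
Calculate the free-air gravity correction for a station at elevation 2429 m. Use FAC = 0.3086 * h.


FAC = 0.3086 * h
= 0.3086 * 2429
= 749.5894 mGal

749.5894


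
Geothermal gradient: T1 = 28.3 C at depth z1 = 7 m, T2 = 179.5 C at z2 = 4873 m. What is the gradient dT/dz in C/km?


dT = 179.5 - 28.3 = 151.2 C
dz = 4873 - 7 = 4866 m
gradient = dT/dz * 1000 = 151.2/4866 * 1000 = 31.0727 C/km

31.0727


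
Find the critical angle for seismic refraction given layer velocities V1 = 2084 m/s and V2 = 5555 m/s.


V1/V2 = 2084/5555 = 0.375158
theta_c = arcsin(0.375158) = 22.034 degrees

22.034


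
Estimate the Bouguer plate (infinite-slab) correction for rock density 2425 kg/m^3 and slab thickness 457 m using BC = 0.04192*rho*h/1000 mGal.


BC = 0.04192 * rho * h / 1000
= 0.04192 * 2425 * 457 / 1000
= 46.4568 mGal

46.4568


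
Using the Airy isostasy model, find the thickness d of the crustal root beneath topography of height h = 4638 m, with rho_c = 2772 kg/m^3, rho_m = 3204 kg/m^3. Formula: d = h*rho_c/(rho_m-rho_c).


rho_m - rho_c = 3204 - 2772 = 432
d = 4638 * 2772 / 432
= 12856536 / 432
= 29760.5 m

29760.5


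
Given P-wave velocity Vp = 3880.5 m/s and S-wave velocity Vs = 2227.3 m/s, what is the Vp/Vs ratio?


Vp/Vs = 3880.5 / 2227.3
= 1.7422

1.7422


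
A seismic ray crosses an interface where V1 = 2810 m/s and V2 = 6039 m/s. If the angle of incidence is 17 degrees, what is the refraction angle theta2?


sin(theta1) = sin(17 deg) = 0.292372
sin(theta2) = V2/V1 * sin(theta1) = 6039/2810 * 0.292372 = 0.628339
theta2 = arcsin(0.628339) = 38.9277 degrees

38.9277


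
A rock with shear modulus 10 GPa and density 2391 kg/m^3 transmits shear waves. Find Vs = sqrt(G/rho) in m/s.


Convert G to Pa: G = 10e9 Pa
Compute G/rho = 10e9 / 2391 = 4182350.481
Vs = sqrt(4182350.481) = 2045.08 m/s

2045.08


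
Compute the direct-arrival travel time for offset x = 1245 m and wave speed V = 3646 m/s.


t = x / V
= 1245 / 3646
= 0.3415 s

0.3415


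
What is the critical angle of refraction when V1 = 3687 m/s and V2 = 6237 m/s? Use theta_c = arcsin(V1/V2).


V1/V2 = 3687/6237 = 0.59115
theta_c = arcsin(0.59115) = 36.2386 degrees

36.2386


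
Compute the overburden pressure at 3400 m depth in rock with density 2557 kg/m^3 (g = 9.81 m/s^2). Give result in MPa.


P = rho * g * z / 1e6
= 2557 * 9.81 * 3400 / 1e6
= 85286178.0 / 1e6
= 85.2862 MPa

85.2862


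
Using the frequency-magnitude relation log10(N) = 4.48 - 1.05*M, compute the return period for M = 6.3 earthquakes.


log10(N) = 4.48 - 1.05*6.3 = -2.135
N = 10^-2.135 = 0.007328
T = 1/N = 1/0.007328 = 136.4583 years

136.4583


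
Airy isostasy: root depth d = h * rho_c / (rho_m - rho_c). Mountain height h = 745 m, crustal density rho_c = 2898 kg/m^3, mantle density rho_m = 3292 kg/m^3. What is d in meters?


rho_m - rho_c = 3292 - 2898 = 394
d = 745 * 2898 / 394
= 2159010 / 394
= 5479.72 m

5479.72


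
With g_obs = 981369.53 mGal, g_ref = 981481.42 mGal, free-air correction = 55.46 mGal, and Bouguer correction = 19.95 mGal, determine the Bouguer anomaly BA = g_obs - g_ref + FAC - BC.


BA = g_obs - g_ref + FAC - BC
= 981369.53 - 981481.42 + 55.46 - 19.95
= -76.38 mGal

-76.38


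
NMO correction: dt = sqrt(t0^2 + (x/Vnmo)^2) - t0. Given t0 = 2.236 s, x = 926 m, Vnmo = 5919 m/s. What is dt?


x/Vnmo = 926/5919 = 0.156445
(x/Vnmo)^2 = 0.024475
t0^2 = 4.999696
sqrt(4.999696 + 0.024475) = 2.241466
dt = 2.241466 - 2.236 = 0.005466

0.005466


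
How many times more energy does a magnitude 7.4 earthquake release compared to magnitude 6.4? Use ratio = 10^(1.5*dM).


M2 - M1 = 7.4 - 6.4 = 1.0
1.5 * 1.0 = 1.5
ratio = 10^1.5 = 31.62

31.62


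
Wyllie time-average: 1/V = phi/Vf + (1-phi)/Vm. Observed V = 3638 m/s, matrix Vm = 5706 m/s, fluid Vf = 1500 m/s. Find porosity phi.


1/V - 1/Vm = 1/3638 - 1/5706 = 9.962e-05
1/Vf - 1/Vm = 1/1500 - 1/5706 = 0.00049141
phi = 9.962e-05 / 0.00049141 = 0.2027

0.2027


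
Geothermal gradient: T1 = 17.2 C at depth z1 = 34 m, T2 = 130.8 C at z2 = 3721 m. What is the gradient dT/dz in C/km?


dT = 130.8 - 17.2 = 113.6 C
dz = 3721 - 34 = 3687 m
gradient = dT/dz * 1000 = 113.6/3687 * 1000 = 30.811 C/km

30.811


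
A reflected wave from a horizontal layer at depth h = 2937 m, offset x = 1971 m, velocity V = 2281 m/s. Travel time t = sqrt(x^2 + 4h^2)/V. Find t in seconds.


x^2 + 4h^2 = 1971^2 + 4*2937^2 = 3884841 + 34503876 = 38388717
sqrt(38388717) = 6195.8629
t = 6195.8629 / 2281 = 2.7163 s

2.7163


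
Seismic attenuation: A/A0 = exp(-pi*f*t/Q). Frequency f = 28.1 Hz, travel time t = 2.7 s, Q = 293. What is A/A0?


pi*f*t/Q = pi*28.1*2.7/293 = 0.81349
A/A0 = exp(-0.81349) = 0.443308

0.443308


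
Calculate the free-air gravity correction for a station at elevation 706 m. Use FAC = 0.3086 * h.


FAC = 0.3086 * h
= 0.3086 * 706
= 217.8716 mGal

217.8716


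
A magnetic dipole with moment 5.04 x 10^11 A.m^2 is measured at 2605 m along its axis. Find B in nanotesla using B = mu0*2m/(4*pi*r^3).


m = 5.04 x 10^11 = 504000000000 A.m^2
2m = 1008000000000 A.m^2
r^3 = 2605^3 = 17677595125
B = (4pi*10^-7) * 1008000000000 / (4*pi * 17677595125) * 1e9
= 1266690.157927 / 222143211911.34 * 1e9
= 5702.1331 nT

5702.1331


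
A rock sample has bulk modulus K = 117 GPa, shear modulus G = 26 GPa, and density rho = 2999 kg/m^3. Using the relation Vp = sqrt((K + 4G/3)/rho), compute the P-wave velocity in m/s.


First compute the effective modulus:
K + 4G/3 = 117e9 + 4*26e9/3 = 151666666666.67 Pa
Then divide by density:
151666666666.67 / 2999 = 50572413.0266 Pa/(kg/m^3)
Take the square root:
Vp = sqrt(50572413.0266) = 7111.43 m/s

7111.43


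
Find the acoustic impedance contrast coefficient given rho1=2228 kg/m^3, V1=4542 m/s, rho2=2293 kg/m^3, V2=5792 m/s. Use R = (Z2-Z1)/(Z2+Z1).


Z1 = 2228 * 4542 = 10119576
Z2 = 2293 * 5792 = 13281056
R = (13281056 - 10119576) / (13281056 + 10119576) = 3161480 / 23400632 = 0.1351

0.1351


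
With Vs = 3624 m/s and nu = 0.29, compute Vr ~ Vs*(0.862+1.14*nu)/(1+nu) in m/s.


Numerator factor = 0.862 + 1.14*0.29 = 1.1926
Denominator = 1 + 0.29 = 1.29
Vr = 3624 * 1.1926 / 1.29 = 3350.37 m/s

3350.37


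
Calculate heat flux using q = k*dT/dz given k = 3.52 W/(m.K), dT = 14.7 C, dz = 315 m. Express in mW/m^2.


q = k * dT / dz * 1000
= 3.52 * 14.7 / 315 * 1000
= 0.164267 * 1000
= 164.2667 mW/m^2

164.2667


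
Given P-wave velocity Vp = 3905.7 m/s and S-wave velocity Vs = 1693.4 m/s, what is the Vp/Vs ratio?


Vp/Vs = 3905.7 / 1693.4
= 2.3064

2.3064


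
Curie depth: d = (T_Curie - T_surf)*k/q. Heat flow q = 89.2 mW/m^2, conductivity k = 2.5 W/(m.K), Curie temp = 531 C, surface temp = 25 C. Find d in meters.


T_Curie - T_surf = 531 - 25 = 506 C
Convert q to W/m^2: 89.2 mW/m^2 = 0.0892 W/m^2
d = 506 * 2.5 / 0.0892 = 14181.61 m

14181.61


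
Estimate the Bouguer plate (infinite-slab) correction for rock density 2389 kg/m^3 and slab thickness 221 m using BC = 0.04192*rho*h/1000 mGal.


BC = 0.04192 * rho * h / 1000
= 0.04192 * 2389 * 221 / 1000
= 22.1325 mGal

22.1325


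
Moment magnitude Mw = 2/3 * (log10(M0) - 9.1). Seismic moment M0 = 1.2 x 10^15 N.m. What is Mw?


log10(M0) = log10(1.2 x 10^15) = 15.0792
Mw = 2/3 * (15.0792 - 9.1)
= 2/3 * 5.9792
= 3.99

3.99


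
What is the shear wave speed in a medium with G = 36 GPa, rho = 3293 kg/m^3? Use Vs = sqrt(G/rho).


Convert G to Pa: G = 36e9 Pa
Compute G/rho = 36e9 / 3293 = 10932280.5952
Vs = sqrt(10932280.5952) = 3306.4 m/s

3306.4


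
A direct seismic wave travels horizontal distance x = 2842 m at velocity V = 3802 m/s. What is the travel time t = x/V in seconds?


t = x / V
= 2842 / 3802
= 0.7475 s

0.7475


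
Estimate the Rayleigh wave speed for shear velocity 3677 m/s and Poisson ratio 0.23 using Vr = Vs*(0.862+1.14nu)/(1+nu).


Numerator factor = 0.862 + 1.14*0.23 = 1.1242
Denominator = 1 + 0.23 = 1.23
Vr = 3677 * 1.1242 / 1.23 = 3360.72 m/s

3360.72


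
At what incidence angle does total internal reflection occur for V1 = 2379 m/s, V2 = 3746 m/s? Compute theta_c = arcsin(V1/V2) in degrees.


V1/V2 = 2379/3746 = 0.635077
theta_c = arcsin(0.635077) = 39.4257 degrees

39.4257


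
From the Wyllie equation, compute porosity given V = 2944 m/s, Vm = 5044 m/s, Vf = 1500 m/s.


1/V - 1/Vm = 1/2944 - 1/5044 = 0.00014142
1/Vf - 1/Vm = 1/1500 - 1/5044 = 0.00046841
phi = 0.00014142 / 0.00046841 = 0.3019

0.3019


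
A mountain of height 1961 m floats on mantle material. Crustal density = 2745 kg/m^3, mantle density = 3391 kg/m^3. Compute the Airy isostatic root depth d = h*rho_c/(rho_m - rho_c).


rho_m - rho_c = 3391 - 2745 = 646
d = 1961 * 2745 / 646
= 5382945 / 646
= 8332.73 m

8332.73


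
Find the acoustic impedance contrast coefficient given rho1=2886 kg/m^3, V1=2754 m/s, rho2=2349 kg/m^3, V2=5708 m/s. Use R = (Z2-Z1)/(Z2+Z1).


Z1 = 2886 * 2754 = 7948044
Z2 = 2349 * 5708 = 13408092
R = (13408092 - 7948044) / (13408092 + 7948044) = 5460048 / 21356136 = 0.2557

0.2557


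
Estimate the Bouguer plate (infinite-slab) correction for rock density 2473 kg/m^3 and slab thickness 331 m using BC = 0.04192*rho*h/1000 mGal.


BC = 0.04192 * rho * h / 1000
= 0.04192 * 2473 * 331 / 1000
= 34.3142 mGal

34.3142


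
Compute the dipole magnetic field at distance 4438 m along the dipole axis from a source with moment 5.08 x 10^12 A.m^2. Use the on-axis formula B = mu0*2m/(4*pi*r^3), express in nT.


m = 5.08 x 10^12 = 5080000000000 A.m^2
2m = 10160000000000 A.m^2
r^3 = 4438^3 = 87410155672
B = (4pi*10^-7) * 10160000000000 / (4*pi * 87410155672) * 1e9
= 12767432.544189 / 1098428411633.18 * 1e9
= 11623.3634 nT

11623.3634


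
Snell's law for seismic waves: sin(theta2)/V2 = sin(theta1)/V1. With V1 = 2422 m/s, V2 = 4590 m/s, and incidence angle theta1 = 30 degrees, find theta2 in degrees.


sin(theta1) = sin(30 deg) = 0.5
sin(theta2) = V2/V1 * sin(theta1) = 4590/2422 * 0.5 = 0.947564
theta2 = arcsin(0.947564) = 71.3633 degrees

71.3633


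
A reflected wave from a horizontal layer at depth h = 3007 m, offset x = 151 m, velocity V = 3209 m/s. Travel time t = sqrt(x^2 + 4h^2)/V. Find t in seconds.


x^2 + 4h^2 = 151^2 + 4*3007^2 = 22801 + 36168196 = 36190997
sqrt(36190997) = 6015.8954
t = 6015.8954 / 3209 = 1.8747 s

1.8747


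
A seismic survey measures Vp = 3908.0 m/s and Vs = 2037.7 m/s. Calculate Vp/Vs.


Vp/Vs = 3908.0 / 2037.7
= 1.9178

1.9178


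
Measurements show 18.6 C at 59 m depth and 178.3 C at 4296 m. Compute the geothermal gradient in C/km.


dT = 178.3 - 18.6 = 159.7 C
dz = 4296 - 59 = 4237 m
gradient = dT/dz * 1000 = 159.7/4237 * 1000 = 37.6918 C/km

37.6918


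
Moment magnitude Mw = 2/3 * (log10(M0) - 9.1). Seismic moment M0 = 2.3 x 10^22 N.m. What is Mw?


log10(M0) = log10(2.3 x 10^22) = 22.3617
Mw = 2/3 * (22.3617 - 9.1)
= 2/3 * 13.2617
= 8.84

8.84


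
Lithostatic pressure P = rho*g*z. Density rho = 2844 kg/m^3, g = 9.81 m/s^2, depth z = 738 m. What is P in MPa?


P = rho * g * z / 1e6
= 2844 * 9.81 * 738 / 1e6
= 20589934.32 / 1e6
= 20.5899 MPa

20.5899


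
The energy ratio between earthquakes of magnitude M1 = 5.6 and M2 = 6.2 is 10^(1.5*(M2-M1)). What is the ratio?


M2 - M1 = 6.2 - 5.6 = 0.6
1.5 * 0.6 = 0.9
ratio = 10^0.9 = 7.94

7.94


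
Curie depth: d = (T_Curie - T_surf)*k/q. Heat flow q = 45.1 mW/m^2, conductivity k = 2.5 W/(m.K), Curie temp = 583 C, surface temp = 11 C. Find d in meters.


T_Curie - T_surf = 583 - 11 = 572 C
Convert q to W/m^2: 45.1 mW/m^2 = 0.0451 W/m^2
d = 572 * 2.5 / 0.0451 = 31707.32 m

31707.32


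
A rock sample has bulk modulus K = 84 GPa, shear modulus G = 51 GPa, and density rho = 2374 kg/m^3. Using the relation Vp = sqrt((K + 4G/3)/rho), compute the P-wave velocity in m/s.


First compute the effective modulus:
K + 4G/3 = 84e9 + 4*51e9/3 = 152000000000.0 Pa
Then divide by density:
152000000000.0 / 2374 = 64026958.7195 Pa/(kg/m^3)
Take the square root:
Vp = sqrt(64026958.7195) = 8001.68 m/s

8001.68


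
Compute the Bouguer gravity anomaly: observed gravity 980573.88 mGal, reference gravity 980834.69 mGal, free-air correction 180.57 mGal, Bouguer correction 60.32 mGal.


BA = g_obs - g_ref + FAC - BC
= 980573.88 - 980834.69 + 180.57 - 60.32
= -140.56 mGal

-140.56


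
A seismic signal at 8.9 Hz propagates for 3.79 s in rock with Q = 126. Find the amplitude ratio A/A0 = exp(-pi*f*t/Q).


pi*f*t/Q = pi*8.9*3.79/126 = 0.841024
A/A0 = exp(-0.841024) = 0.431269

0.431269


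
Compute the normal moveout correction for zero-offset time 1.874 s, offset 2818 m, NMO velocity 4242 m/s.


x/Vnmo = 2818/4242 = 0.664309
(x/Vnmo)^2 = 0.441307
t0^2 = 3.511876
sqrt(3.511876 + 0.441307) = 1.988261
dt = 1.988261 - 1.874 = 0.114261

0.114261


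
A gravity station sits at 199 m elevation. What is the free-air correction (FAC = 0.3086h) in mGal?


FAC = 0.3086 * h
= 0.3086 * 199
= 61.4114 mGal

61.4114


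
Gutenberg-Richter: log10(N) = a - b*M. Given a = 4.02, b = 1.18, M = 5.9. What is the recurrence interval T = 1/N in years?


log10(N) = 4.02 - 1.18*5.9 = -2.942
N = 10^-2.942 = 0.001143
T = 1/N = 1/0.001143 = 874.9838 years

874.9838


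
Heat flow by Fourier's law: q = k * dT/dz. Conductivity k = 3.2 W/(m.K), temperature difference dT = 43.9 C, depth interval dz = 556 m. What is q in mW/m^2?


q = k * dT / dz * 1000
= 3.2 * 43.9 / 556 * 1000
= 0.252662 * 1000
= 252.6619 mW/m^2

252.6619


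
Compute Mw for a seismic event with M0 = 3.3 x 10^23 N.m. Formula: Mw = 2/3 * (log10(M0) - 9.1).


log10(M0) = log10(3.3 x 10^23) = 23.5185
Mw = 2/3 * (23.5185 - 9.1)
= 2/3 * 14.4185
= 9.61

9.61


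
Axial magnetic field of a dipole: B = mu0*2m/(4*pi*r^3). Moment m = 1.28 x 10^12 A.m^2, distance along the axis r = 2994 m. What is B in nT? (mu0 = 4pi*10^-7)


m = 1.28 x 10^12 = 1280000000000 A.m^2
2m = 2560000000000 A.m^2
r^3 = 2994^3 = 26838323784
B = (4pi*10^-7) * 2560000000000 / (4*pi * 26838323784) * 1e9
= 3216990.877276 / 337260323337.91 * 1e9
= 9538.5987 nT

9538.5987


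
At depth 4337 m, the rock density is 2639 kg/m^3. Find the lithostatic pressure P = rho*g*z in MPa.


P = rho * g * z / 1e6
= 2639 * 9.81 * 4337 / 1e6
= 112278814.83 / 1e6
= 112.2788 MPa

112.2788


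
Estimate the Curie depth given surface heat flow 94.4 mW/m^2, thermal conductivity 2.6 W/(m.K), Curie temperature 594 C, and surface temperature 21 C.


T_Curie - T_surf = 594 - 21 = 573 C
Convert q to W/m^2: 94.4 mW/m^2 = 0.0944 W/m^2
d = 573 * 2.6 / 0.0944 = 15781.78 m

15781.78


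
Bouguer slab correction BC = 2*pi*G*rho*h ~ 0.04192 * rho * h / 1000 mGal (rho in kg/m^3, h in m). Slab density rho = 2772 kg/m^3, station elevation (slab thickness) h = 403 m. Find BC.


BC = 0.04192 * rho * h / 1000
= 0.04192 * 2772 * 403 / 1000
= 46.8295 mGal

46.8295


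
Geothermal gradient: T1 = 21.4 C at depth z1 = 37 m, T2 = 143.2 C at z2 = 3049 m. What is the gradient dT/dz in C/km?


dT = 143.2 - 21.4 = 121.8 C
dz = 3049 - 37 = 3012 m
gradient = dT/dz * 1000 = 121.8/3012 * 1000 = 40.4382 C/km

40.4382


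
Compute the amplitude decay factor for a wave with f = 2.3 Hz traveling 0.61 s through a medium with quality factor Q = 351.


pi*f*t/Q = pi*2.3*0.61/351 = 0.012557
A/A0 = exp(-0.012557) = 0.987521

0.987521


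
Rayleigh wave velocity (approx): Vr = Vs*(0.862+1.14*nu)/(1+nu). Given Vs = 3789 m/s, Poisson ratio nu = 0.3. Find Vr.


Numerator factor = 0.862 + 1.14*0.3 = 1.204
Denominator = 1 + 0.3 = 1.3
Vr = 3789 * 1.204 / 1.3 = 3509.2 m/s

3509.2


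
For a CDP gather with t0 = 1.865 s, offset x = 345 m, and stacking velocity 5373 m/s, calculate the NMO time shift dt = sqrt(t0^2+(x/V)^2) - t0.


x/Vnmo = 345/5373 = 0.06421
(x/Vnmo)^2 = 0.004123
t0^2 = 3.478225
sqrt(3.478225 + 0.004123) = 1.866105
dt = 1.866105 - 1.865 = 0.001105

0.001105


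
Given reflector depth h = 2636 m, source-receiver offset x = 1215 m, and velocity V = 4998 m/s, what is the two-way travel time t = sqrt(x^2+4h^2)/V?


x^2 + 4h^2 = 1215^2 + 4*2636^2 = 1476225 + 27793984 = 29270209
sqrt(29270209) = 5410.1949
t = 5410.1949 / 4998 = 1.0825 s

1.0825


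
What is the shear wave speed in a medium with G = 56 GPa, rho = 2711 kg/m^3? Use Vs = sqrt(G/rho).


Convert G to Pa: G = 56e9 Pa
Compute G/rho = 56e9 / 2711 = 20656584.2862
Vs = sqrt(20656584.2862) = 4544.95 m/s

4544.95


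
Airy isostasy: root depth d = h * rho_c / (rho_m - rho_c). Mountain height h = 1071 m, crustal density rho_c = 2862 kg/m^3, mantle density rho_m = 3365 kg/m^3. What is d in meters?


rho_m - rho_c = 3365 - 2862 = 503
d = 1071 * 2862 / 503
= 3065202 / 503
= 6093.84 m

6093.84


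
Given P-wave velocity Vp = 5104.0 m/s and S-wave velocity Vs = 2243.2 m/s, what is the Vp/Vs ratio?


Vp/Vs = 5104.0 / 2243.2
= 2.2753

2.2753


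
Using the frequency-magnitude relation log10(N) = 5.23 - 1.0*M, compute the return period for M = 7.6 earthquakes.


log10(N) = 5.23 - 1.0*7.6 = -2.37
N = 10^-2.37 = 0.004266
T = 1/N = 1/0.004266 = 234.4229 years

234.4229


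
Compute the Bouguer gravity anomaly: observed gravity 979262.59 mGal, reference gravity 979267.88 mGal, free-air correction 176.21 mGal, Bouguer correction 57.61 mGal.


BA = g_obs - g_ref + FAC - BC
= 979262.59 - 979267.88 + 176.21 - 57.61
= 113.31 mGal

113.31


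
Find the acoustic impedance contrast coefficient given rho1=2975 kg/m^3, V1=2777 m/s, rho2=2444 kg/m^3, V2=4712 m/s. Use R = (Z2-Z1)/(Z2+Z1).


Z1 = 2975 * 2777 = 8261575
Z2 = 2444 * 4712 = 11516128
R = (11516128 - 8261575) / (11516128 + 8261575) = 3254553 / 19777703 = 0.1646

0.1646


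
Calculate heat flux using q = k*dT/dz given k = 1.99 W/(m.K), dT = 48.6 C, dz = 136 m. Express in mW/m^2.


q = k * dT / dz * 1000
= 1.99 * 48.6 / 136 * 1000
= 0.711132 * 1000
= 711.1324 mW/m^2

711.1324


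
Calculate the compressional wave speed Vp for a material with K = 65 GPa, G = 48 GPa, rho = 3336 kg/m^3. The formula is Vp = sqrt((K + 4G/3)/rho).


First compute the effective modulus:
K + 4G/3 = 65e9 + 4*48e9/3 = 129000000000.0 Pa
Then divide by density:
129000000000.0 / 3336 = 38669064.7482 Pa/(kg/m^3)
Take the square root:
Vp = sqrt(38669064.7482) = 6218.45 m/s

6218.45


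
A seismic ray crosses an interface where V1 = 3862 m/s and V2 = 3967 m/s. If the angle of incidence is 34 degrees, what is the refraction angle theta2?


sin(theta1) = sin(34 deg) = 0.559193
sin(theta2) = V2/V1 * sin(theta1) = 3967/3862 * 0.559193 = 0.574396
theta2 = arcsin(0.574396) = 35.0574 degrees

35.0574


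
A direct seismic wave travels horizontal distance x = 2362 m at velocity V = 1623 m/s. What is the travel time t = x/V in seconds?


t = x / V
= 2362 / 1623
= 1.4553 s

1.4553


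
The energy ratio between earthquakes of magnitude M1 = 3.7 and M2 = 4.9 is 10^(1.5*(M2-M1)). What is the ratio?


M2 - M1 = 4.9 - 3.7 = 1.2
1.5 * 1.2 = 1.8
ratio = 10^1.8 = 63.1

63.1
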